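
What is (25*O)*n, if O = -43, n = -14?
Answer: 15050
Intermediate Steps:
(25*O)*n = (25*(-43))*(-14) = -1075*(-14) = 15050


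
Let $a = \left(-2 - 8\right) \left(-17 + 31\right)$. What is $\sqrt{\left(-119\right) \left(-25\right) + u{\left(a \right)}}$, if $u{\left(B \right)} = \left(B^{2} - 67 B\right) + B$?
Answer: $3 \sqrt{3535} \approx 178.37$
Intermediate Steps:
$a = -140$ ($a = \left(-10\right) 14 = -140$)
$u{\left(B \right)} = B^{2} - 66 B$
$\sqrt{\left(-119\right) \left(-25\right) + u{\left(a \right)}} = \sqrt{\left(-119\right) \left(-25\right) - 140 \left(-66 - 140\right)} = \sqrt{2975 - -28840} = \sqrt{2975 + 28840} = \sqrt{31815} = 3 \sqrt{3535}$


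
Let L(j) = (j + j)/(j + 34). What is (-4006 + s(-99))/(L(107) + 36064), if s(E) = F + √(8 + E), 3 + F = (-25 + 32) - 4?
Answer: -282423/2542619 + 141*I*√91/5085238 ≈ -0.11108 + 0.0002645*I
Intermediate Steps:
F = 0 (F = -3 + ((-25 + 32) - 4) = -3 + (7 - 4) = -3 + 3 = 0)
L(j) = 2*j/(34 + j) (L(j) = (2*j)/(34 + j) = 2*j/(34 + j))
s(E) = √(8 + E) (s(E) = 0 + √(8 + E) = √(8 + E))
(-4006 + s(-99))/(L(107) + 36064) = (-4006 + √(8 - 99))/(2*107/(34 + 107) + 36064) = (-4006 + √(-91))/(2*107/141 + 36064) = (-4006 + I*√91)/(2*107*(1/141) + 36064) = (-4006 + I*√91)/(214/141 + 36064) = (-4006 + I*√91)/(5085238/141) = (-4006 + I*√91)*(141/5085238) = -282423/2542619 + 141*I*√91/5085238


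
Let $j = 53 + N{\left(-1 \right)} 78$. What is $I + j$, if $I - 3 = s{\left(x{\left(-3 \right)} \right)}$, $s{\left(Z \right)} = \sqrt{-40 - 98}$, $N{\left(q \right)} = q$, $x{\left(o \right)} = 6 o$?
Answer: $-22 + i \sqrt{138} \approx -22.0 + 11.747 i$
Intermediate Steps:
$s{\left(Z \right)} = i \sqrt{138}$ ($s{\left(Z \right)} = \sqrt{-138} = i \sqrt{138}$)
$j = -25$ ($j = 53 - 78 = -25$)
$I = 3 + i \sqrt{138} \approx 3.0 + 11.747 i$
$I + j = \left(3 + i \sqrt{138}\right) - 25 = -22 + i \sqrt{138}$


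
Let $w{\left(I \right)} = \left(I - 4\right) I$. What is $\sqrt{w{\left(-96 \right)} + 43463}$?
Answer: $\sqrt{53063} \approx 230.35$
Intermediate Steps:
$w{\left(I \right)} = I \left(-4 + I\right)$ ($w{\left(I \right)} = \left(-4 + I\right) I = I \left(-4 + I\right)$)
$\sqrt{w{\left(-96 \right)} + 43463} = \sqrt{- 96 \left(-4 - 96\right) + 43463} = \sqrt{\left(-96\right) \left(-100\right) + 43463} = \sqrt{9600 + 43463} = \sqrt{53063}$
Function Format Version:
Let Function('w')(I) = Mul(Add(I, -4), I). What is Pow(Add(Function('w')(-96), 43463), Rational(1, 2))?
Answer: Pow(53063, Rational(1, 2)) ≈ 230.35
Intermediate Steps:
Function('w')(I) = Mul(I, Add(-4, I)) (Function('w')(I) = Mul(Add(-4, I), I) = Mul(I, Add(-4, I)))
Pow(Add(Function('w')(-96), 43463), Rational(1, 2)) = Pow(Add(Mul(-96, Add(-4, -96)), 43463), Rational(1, 2)) = Pow(Add(Mul(-96, -100), 43463), Rational(1, 2)) = Pow(Add(9600, 43463), Rational(1, 2)) = Pow(53063, Rational(1, 2))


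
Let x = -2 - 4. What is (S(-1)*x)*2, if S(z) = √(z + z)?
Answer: -12*I*√2 ≈ -16.971*I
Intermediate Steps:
S(z) = √2*√z (S(z) = √(2*z) = √2*√z)
x = -6
(S(-1)*x)*2 = ((√2*√(-1))*(-6))*2 = ((√2*I)*(-6))*2 = ((I*√2)*(-6))*2 = -6*I*√2*2 = -12*I*√2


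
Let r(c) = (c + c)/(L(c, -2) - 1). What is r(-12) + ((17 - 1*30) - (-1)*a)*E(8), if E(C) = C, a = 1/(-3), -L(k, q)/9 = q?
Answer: -5512/51 ≈ -108.08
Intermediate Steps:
L(k, q) = -9*q
a = -1/3 ≈ -0.33333
r(c) = 2*c/17 (r(c) = (c + c)/(-9*(-2) - 1) = (2*c)/(18 - 1) = (2*c)/17 = (2*c)*(1/17) = 2*c/17)
r(-12) + ((17 - 1*30) - (-1)*a)*E(8) = (2/17)*(-12) + ((17 - 1*30) - (-1)*(-1)/3)*8 = -24/17 + ((17 - 30) - 1*1/3)*8 = -24/17 + (-13 - 1/3)*8 = -24/17 - 40/3*8 = -24/17 - 320/3 = -5512/51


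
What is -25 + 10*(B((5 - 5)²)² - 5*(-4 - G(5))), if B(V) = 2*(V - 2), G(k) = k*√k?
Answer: 335 + 250*√5 ≈ 894.02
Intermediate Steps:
G(k) = k^(3/2)
B(V) = -4 + 2*V (B(V) = 2*(-2 + V) = -4 + 2*V)
-25 + 10*(B((5 - 5)²)² - 5*(-4 - G(5))) = -25 + 10*((-4 + 2*(5 - 5)²)² - 5*(-4 - 5^(3/2))) = -25 + 10*((-4 + 2*0²)² - 5*(-4 - 5*√5)) = -25 + 10*((-4 + 2*0)² - 5*(-4 - 5*√5)) = -25 + 10*((-4 + 0)² + (20 + 25*√5)) = -25 + 10*((-4)² + (20 + 25*√5)) = -25 + 10*(16 + (20 + 25*√5)) = -25 + 10*(36 + 25*√5) = -25 + (360 + 250*√5) = 335 + 250*√5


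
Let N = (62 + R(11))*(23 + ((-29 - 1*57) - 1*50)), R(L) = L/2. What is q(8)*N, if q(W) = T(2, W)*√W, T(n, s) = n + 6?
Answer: -122040*√2 ≈ -1.7259e+5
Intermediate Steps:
T(n, s) = 6 + n
R(L) = L/2 (R(L) = L*(½) = L/2)
q(W) = 8*√W (q(W) = (6 + 2)*√W = 8*√W)
N = -15255/2 (N = (62 + (½)*11)*(23 + ((-29 - 1*57) - 1*50)) = (62 + 11/2)*(23 + ((-29 - 57) - 50)) = 135*(23 + (-86 - 50))/2 = 135*(23 - 136)/2 = (135/2)*(-113) = -15255/2 ≈ -7627.5)
q(8)*N = (8*√8)*(-15255/2) = (8*(2*√2))*(-15255/2) = (16*√2)*(-15255/2) = -122040*√2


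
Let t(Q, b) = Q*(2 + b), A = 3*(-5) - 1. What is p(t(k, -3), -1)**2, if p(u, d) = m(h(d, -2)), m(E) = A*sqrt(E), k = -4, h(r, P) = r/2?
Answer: -128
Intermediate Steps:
A = -16 (A = -15 - 1 = -16)
h(r, P) = r/2 (h(r, P) = r*(1/2) = r/2)
m(E) = -16*sqrt(E)
p(u, d) = -8*sqrt(2)*sqrt(d) (p(u, d) = -16*sqrt(2)*sqrt(d)/2 = -8*sqrt(2)*sqrt(d))
p(t(k, -3), -1)**2 = (-8*sqrt(2)*sqrt(-1))**2 = (-8*sqrt(2)*I)**2 = (-8*I*sqrt(2))**2 = -128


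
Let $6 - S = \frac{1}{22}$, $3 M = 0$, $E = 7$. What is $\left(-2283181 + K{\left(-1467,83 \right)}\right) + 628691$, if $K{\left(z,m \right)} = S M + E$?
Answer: $-1654483$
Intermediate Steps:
$M = 0$ ($M = \frac{1}{3} \cdot 0 = 0$)
$S = \frac{131}{22}$ ($S = 6 - \frac{1}{22} = \frac{131}{22} \approx 5.9545$)
$K{\left(z,m \right)} = 7$ ($K{\left(z,m \right)} = \frac{131}{22} \cdot 0 + 7 = 0 + 7 = 7$)
$\left(-2283181 + K{\left(-1467,83 \right)}\right) + 628691 = \left(-2283181 + 7\right) + 628691 = -2283174 + 628691 = -1654483$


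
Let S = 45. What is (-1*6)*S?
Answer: -270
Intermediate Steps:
(-1*6)*S = -1*6*45 = -6*45 = -270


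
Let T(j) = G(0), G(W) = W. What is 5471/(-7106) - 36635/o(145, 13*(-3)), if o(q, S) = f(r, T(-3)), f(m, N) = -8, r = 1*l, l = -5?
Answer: 130142271/28424 ≈ 4578.6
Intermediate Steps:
T(j) = 0
r = -5 (r = 1*(-5) = -5)
o(q, S) = -8
5471/(-7106) - 36635/o(145, 13*(-3)) = 5471/(-7106) - 36635/(-8) = 5471*(-1/7106) - 36635*(-⅛) = -5471/7106 + 36635/8 = 130142271/28424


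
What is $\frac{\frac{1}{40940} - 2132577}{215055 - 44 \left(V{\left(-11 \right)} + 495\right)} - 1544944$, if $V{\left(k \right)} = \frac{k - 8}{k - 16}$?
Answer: $- \frac{330014899959419273}{213608093660} \approx -1.545 \cdot 10^{6}$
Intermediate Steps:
$V{\left(k \right)} = \frac{-8 + k}{-16 + k}$
$\frac{\frac{1}{40940} - 2132577}{215055 - 44 \left(V{\left(-11 \right)} + 495\right)} - 1544944 = \frac{\frac{1}{40940} - 2132577}{215055 - 44 \left(\frac{-8 - 11}{-16 - 11} + 495\right)} - 1544944 = \frac{\frac{1}{40940} - 2132577}{215055 - 44 \left(\frac{1}{-27} \left(-19\right) + 495\right)} - 1544944 = - \frac{87307702379}{40940 \left(215055 - 44 \left(\left(- \frac{1}{27}\right) \left(-19\right) + 495\right)\right)} - 1544944 = - \frac{87307702379}{40940 \left(215055 - 44 \left(\frac{19}{27} + 495\right)\right)} - 1544944 = - \frac{87307702379}{40940 \left(215055 - \frac{588896}{27}\right)} - 1544944 = - \frac{87307702379}{40940 \cdot \frac{5217589}{27}} - 1544944 = \left(- \frac{87307702379}{40940}\right) \frac{27}{5217589} - 1544944 = - \frac{2357307964233}{213608093660} - 1544944 = - \frac{330014899959419273}{213608093660}$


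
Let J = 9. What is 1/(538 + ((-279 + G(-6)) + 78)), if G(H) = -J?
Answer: 1/328 ≈ 0.0030488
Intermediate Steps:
G(H) = -9 (G(H) = -1*9 = -9)
1/(538 + ((-279 + G(-6)) + 78)) = 1/(538 + ((-279 - 9) + 78)) = 1/(538 + (-288 + 78)) = 1/(538 - 210) = 1/328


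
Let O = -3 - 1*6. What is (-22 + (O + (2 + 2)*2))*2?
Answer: -46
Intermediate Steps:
O = -9 (O = -3 - 6 = -9)
(-22 + (O + (2 + 2)*2))*2 = (-22 + (-9 + (2 + 2)*2))*2 = (-22 + (-9 + 4*2))*2 = (-22 + (-9 + 8))*2 = (-22 - 1)*2 = -23*2 = -46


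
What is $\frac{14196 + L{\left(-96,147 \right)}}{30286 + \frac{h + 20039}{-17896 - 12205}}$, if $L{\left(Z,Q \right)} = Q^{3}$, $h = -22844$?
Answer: $\frac{96043832619}{911641691} \approx 105.35$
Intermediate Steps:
$\frac{14196 + L{\left(-96,147 \right)}}{30286 + \frac{h + 20039}{-17896 - 12205}} = \frac{14196 + 147^{3}}{30286 + \frac{-22844 + 20039}{-17896 - 12205}} = \frac{14196 + 3176523}{30286 - \frac{2805}{-30101}} = \frac{3190719}{30286 - - \frac{2805}{30101}} = \frac{3190719}{30286 + \frac{2805}{30101}} = \frac{3190719}{\frac{911641691}{30101}} = 3190719 \cdot \frac{30101}{911641691} = \frac{96043832619}{911641691}$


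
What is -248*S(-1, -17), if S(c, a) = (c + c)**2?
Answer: -992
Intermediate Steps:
S(c, a) = 4*c**2 (S(c, a) = (2*c)**2 = 4*c**2)
-248*S(-1, -17) = -992*(-1)**2 = -992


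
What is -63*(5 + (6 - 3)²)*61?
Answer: -53802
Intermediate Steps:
-63*(5 + (6 - 3)²)*61 = -63*(5 + 3²)*61 = -63*(5 + 9)*61 = -63*14*61 = -882*61 = -53802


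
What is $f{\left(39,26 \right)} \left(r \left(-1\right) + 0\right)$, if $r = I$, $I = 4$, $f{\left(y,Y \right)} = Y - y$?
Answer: $52$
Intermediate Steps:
$r = 4$
$f{\left(39,26 \right)} \left(r \left(-1\right) + 0\right) = \left(26 - 39\right) \left(4 \left(-1\right) + 0\right) = \left(26 - 39\right) \left(-4 + 0\right) = \left(-13\right) \left(-4\right) = 52$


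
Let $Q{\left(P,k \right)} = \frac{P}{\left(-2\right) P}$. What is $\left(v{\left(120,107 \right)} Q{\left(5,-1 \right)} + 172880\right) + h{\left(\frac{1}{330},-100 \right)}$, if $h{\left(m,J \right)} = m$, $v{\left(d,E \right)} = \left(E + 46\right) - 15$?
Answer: $\frac{57027631}{330} \approx 1.7281 \cdot 10^{5}$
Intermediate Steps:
$Q{\left(P,k \right)} = - \frac{1}{2}$ ($Q{\left(P,k \right)} = P \left(- \frac{1}{2 P}\right) = - \frac{1}{2}$)
$v{\left(d,E \right)} = 31 + E$ ($v{\left(d,E \right)} = \left(46 + E\right) - 15 = 31 + E$)
$\left(v{\left(120,107 \right)} Q{\left(5,-1 \right)} + 172880\right) + h{\left(\frac{1}{330},-100 \right)} = \left(\left(31 + 107\right) \left(- \frac{1}{2}\right) + 172880\right) + \frac{1}{330} = \left(138 \left(- \frac{1}{2}\right) + 172880\right) + \frac{1}{330} = \left(-69 + 172880\right) + \frac{1}{330} = 172811 + \frac{1}{330} = \frac{57027631}{330}$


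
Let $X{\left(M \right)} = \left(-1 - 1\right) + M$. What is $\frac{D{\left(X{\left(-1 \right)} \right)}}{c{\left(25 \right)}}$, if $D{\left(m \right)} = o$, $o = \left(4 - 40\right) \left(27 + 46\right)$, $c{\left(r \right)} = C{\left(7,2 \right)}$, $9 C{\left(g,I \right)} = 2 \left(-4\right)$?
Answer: $\frac{5913}{2} \approx 2956.5$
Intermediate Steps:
$C{\left(g,I \right)} = - \frac{8}{9}$ ($C{\left(g,I \right)} = \frac{2 \left(-4\right)}{9} = \frac{1}{9} \left(-8\right) = - \frac{8}{9}$)
$X{\left(M \right)} = -2 + M$
$c{\left(r \right)} = - \frac{8}{9}$
$o = -2628$ ($o = \left(-36\right) 73 = -2628$)
$D{\left(m \right)} = -2628$
$\frac{D{\left(X{\left(-1 \right)} \right)}}{c{\left(25 \right)}} = - \frac{2628}{- \frac{8}{9}} = \left(-2628\right) \left(- \frac{9}{8}\right) = \frac{5913}{2}$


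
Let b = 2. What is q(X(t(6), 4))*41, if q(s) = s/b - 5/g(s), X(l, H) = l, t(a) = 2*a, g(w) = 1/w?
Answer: -2214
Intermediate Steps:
g(w) = 1/w
q(s) = -9*s/2 (q(s) = s/2 - 5*s = -9*s/2)
q(X(t(6), 4))*41 = -9*6*41 = -9/2*12*41 = -54*41 = -2214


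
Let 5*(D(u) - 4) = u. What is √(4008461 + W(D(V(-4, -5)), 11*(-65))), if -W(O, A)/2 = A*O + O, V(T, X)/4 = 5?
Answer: √4019885 ≈ 2005.0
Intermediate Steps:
V(T, X) = 20 (V(T, X) = 4*5 = 20)
D(u) = 4 + u/5
W(O, A) = -2*O - 2*A*O (W(O, A) = -2*(A*O + O) = -2*(O + A*O) = -2*O - 2*A*O)
√(4008461 + W(D(V(-4, -5)), 11*(-65))) = √(4008461 - 2*(4 + (⅕)*20)*(1 + 11*(-65))) = √(4008461 - 2*(4 + 4)*(1 - 715)) = √(4008461 - 2*8*(-714)) = √(4008461 + 11424) = √4019885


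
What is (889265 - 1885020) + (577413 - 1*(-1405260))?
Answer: 986918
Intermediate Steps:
(889265 - 1885020) + (577413 - 1*(-1405260)) = -995755 + (577413 + 1405260) = -995755 + 1982673 = 986918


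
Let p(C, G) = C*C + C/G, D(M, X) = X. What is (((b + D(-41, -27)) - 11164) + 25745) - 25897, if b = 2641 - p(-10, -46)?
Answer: -202451/23 ≈ -8802.2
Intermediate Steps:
p(C, G) = C**2 + C/G
b = 58438/23 (b = 2641 - ((-10)**2 - 10/(-46)) = 2641 - (100 - 10*(-1/46)) = 2641 - (100 + 5/23) = 2641 - 1*2305/23 = 2641 - 2305/23 = 58438/23 ≈ 2540.8)
(((b + D(-41, -27)) - 11164) + 25745) - 25897 = (((58438/23 - 27) - 11164) + 25745) - 25897 = ((57817/23 - 11164) + 25745) - 25897 = (-198955/23 + 25745) - 25897 = 393180/23 - 25897 = -202451/23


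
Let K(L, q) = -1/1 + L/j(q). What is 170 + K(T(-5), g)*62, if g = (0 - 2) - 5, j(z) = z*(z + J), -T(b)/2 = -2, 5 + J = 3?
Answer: 7052/63 ≈ 111.94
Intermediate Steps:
J = -2 (J = -5 + 3 = -2)
T(b) = 4 (T(b) = -2*(-2) = 4)
j(z) = z*(-2 + z) (j(z) = z*(z - 2) = z*(-2 + z))
g = -7 (g = -2 - 5 = -7)
K(L, q) = -1 + L/(q*(-2 + q)) (K(L, q) = -1/1 + L/((q*(-2 + q))) = -1*1 + L*(1/(q*(-2 + q))) = -1 + L/(q*(-2 + q)))
170 + K(T(-5), g)*62 = 170 + ((4 - 1*(-7)*(-2 - 7))/((-7)*(-2 - 7)))*62 = 170 - ⅐*(4 - 1*(-7)*(-9))/(-9)*62 = 170 - ⅐*(-⅑)*(4 - 63)*62 = 170 - ⅐*(-⅑)*(-59)*62 = 170 - 59/63*62 = 170 - 3658/63 = 7052/63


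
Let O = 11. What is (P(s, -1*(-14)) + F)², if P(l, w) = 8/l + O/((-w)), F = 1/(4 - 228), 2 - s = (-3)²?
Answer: 187489/50176 ≈ 3.7366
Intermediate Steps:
s = -7 (s = 2 - 1*(-3)² = 2 - 1*9 = 2 - 9 = -7)
F = -1/224 (F = 1/(-224) = -1/224 ≈ -0.0044643)
P(l, w) = -11/w + 8/l (P(l, w) = 8/l + 11/((-w)) = 8/l + 11*(-1/w) = 8/l - 11/w = -11/w + 8/l)
(P(s, -1*(-14)) + F)² = ((-11/((-1*(-14))) + 8/(-7)) - 1/224)² = ((-11/14 + 8*(-⅐)) - 1/224)² = ((-11*1/14 - 8/7) - 1/224)² = ((-11/14 - 8/7) - 1/224)² = (-27/14 - 1/224)² = (-433/224)² = 187489/50176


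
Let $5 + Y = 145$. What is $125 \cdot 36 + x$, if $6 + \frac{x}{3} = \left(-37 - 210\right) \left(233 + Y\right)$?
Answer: $-271911$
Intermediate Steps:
$Y = 140$ ($Y = -5 + 145 = 140$)
$x = -276411$ ($x = -18 + 3 \left(-37 - 210\right) \left(233 + 140\right) = -18 + 3 \left(\left(-247\right) 373\right) = -18 + 3 \left(-92131\right) = -18 - 276393 = -276411$)
$125 \cdot 36 + x = 125 \cdot 36 - 276411 = 4500 - 276411 = -271911$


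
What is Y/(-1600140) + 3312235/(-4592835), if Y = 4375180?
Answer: -84648398494/24497263323 ≈ -3.4554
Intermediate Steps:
Y/(-1600140) + 3312235/(-4592835) = 4375180/(-1600140) + 3312235/(-4592835) = 4375180*(-1/1600140) + 3312235*(-1/4592835) = -218759/80007 - 662447/918567 = -84648398494/24497263323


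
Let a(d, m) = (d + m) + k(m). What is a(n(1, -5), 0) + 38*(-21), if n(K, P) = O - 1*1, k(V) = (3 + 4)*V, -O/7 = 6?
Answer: -841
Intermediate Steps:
O = -42 (O = -7*6 = -42)
k(V) = 7*V
n(K, P) = -43 (n(K, P) = -42 - 1*1 = -42 - 1 = -43)
a(d, m) = d + 8*m (a(d, m) = (d + m) + 7*m = d + 8*m)
a(n(1, -5), 0) + 38*(-21) = (-43 + 8*0) + 38*(-21) = (-43 + 0) - 798 = -43 - 798 = -841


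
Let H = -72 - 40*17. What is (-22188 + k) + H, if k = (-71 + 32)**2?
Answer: -21419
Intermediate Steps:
k = 1521 (k = (-39)**2 = 1521)
H = -752 (H = -72 - 680 = -752)
(-22188 + k) + H = (-22188 + 1521) - 752 = -20667 - 752 = -21419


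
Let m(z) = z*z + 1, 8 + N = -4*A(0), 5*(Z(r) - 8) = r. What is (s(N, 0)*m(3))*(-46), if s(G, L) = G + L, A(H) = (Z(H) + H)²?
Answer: 121440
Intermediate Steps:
Z(r) = 8 + r/5
A(H) = (8 + 6*H/5)² (A(H) = ((8 + H/5) + H)² = (8 + 6*H/5)²)
N = -264 (N = -8 - 16*(20 + 3*0)²/25 = -8 - 16*(20 + 0)²/25 = -8 - 16*20²/25 = -8 - 16*400/25 = -8 - 4*64 = -8 - 256 = -264)
m(z) = 1 + z² (m(z) = z² + 1 = 1 + z²)
(s(N, 0)*m(3))*(-46) = ((-264 + 0)*(1 + 3²))*(-46) = -264*(1 + 9)*(-46) = -264*10*(-46) = -2640*(-46) = 121440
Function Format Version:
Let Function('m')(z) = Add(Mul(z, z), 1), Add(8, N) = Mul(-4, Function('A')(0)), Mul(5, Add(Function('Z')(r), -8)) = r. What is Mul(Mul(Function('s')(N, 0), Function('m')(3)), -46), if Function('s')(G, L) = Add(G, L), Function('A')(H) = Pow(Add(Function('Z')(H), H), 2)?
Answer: 121440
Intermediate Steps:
Function('Z')(r) = Add(8, Mul(Rational(1, 5), r))
Function('A')(H) = Pow(Add(8, Mul(Rational(6, 5), H)), 2) (Function('A')(H) = Pow(Add(Add(8, Mul(Rational(1, 5), H)), H), 2) = Pow(Add(8, Mul(Rational(6, 5), H)), 2))
N = -264 (N = Add(-8, Mul(-4, Mul(Rational(4, 25), Pow(Add(20, Mul(3, 0)), 2)))) = Add(-8, Mul(-4, Mul(Rational(4, 25), Pow(Add(20, 0), 2)))) = Add(-8, Mul(-4, Mul(Rational(4, 25), Pow(20, 2)))) = Add(-8, Mul(-4, Mul(Rational(4, 25), 400))) = Add(-8, Mul(-4, 64)) = Add(-8, -256) = -264)
Function('m')(z) = Add(1, Pow(z, 2)) (Function('m')(z) = Add(Pow(z, 2), 1) = Add(1, Pow(z, 2)))
Mul(Mul(Function('s')(N, 0), Function('m')(3)), -46) = Mul(Mul(Add(-264, 0), Add(1, Pow(3, 2))), -46) = Mul(Mul(-264, Add(1, 9)), -46) = Mul(Mul(-264, 10), -46) = Mul(-2640, -46) = 121440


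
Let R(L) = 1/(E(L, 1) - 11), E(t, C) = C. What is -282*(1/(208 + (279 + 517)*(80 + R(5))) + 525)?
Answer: -23617084755/159521 ≈ -1.4805e+5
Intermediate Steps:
R(L) = -⅒ (R(L) = 1/(1 - 11) = 1/(-10) = -⅒)
-282*(1/(208 + (279 + 517)*(80 + R(5))) + 525) = -282*(1/(208 + (279 + 517)*(80 - ⅒)) + 525) = -282*(1/(208 + 796*(799/10)) + 525) = -282*(1/(208 + 318002/5) + 525) = -282*(1/(319042/5) + 525) = -282*(5/319042 + 525) = -282*167497055/319042 = -23617084755/159521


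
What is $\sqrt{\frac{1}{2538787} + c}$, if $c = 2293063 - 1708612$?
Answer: $\frac{\sqrt{3767043521105582206}}{2538787} \approx 764.49$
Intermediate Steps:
$c = 584451$ ($c = 2293063 - 1708612 = 584451$)
$\sqrt{\frac{1}{2538787} + c} = \sqrt{\frac{1}{2538787} + 584451} = \sqrt{\frac{1483796600938}{2538787}} = \frac{\sqrt{3767043521105582206}}{2538787}$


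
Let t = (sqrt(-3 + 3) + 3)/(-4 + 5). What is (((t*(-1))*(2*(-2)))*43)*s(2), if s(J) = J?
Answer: 1032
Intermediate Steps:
t = 3 (t = (sqrt(0) + 3)/1 = (0 + 3)*1 = 3*1 = 3)
(((t*(-1))*(2*(-2)))*43)*s(2) = (((3*(-1))*(2*(-2)))*43)*2 = (-3*(-4)*43)*2 = (12*43)*2 = 516*2 = 1032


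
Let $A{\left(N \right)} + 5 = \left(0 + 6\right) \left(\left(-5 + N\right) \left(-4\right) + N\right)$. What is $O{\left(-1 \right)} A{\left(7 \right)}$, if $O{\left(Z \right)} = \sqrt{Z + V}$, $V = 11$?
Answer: $- 11 \sqrt{10} \approx -34.785$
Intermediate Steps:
$O{\left(Z \right)} = \sqrt{11 + Z}$ ($O{\left(Z \right)} = \sqrt{Z + 11} = \sqrt{11 + Z}$)
$A{\left(N \right)} = 115 - 18 N$ ($A{\left(N \right)} = -5 + \left(0 + 6\right) \left(\left(-5 + N\right) \left(-4\right) + N\right) = -5 + 6 \left(\left(20 - 4 N\right) + N\right) = -5 + 6 \left(20 - 3 N\right) = -5 - \left(-120 + 18 N\right) = 115 - 18 N$)
$O{\left(-1 \right)} A{\left(7 \right)} = \sqrt{11 - 1} \left(115 - 126\right) = \sqrt{10} \left(115 - 126\right) = \sqrt{10} \left(-11\right) = - 11 \sqrt{10}$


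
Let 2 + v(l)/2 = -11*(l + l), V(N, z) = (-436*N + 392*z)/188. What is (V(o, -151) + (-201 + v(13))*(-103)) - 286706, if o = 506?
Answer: -9783677/47 ≈ -2.0816e+5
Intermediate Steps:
V(N, z) = -109*N/47 + 98*z/47 (V(N, z) = (-436*N + 392*z)*(1/188) = -109*N/47 + 98*z/47)
v(l) = -4 - 44*l (v(l) = -4 + 2*(-11*(l + l)) = -4 + 2*(-22*l) = -4 - 44*l)
(V(o, -151) + (-201 + v(13))*(-103)) - 286706 = ((-109/47*506 + (98/47)*(-151)) + (-201 + (-4 - 44*13))*(-103)) - 286706 = ((-55154/47 - 14798/47) + (-201 + (-4 - 572))*(-103)) - 286706 = (-69952/47 + (-201 - 576)*(-103)) - 286706 = (-69952/47 - 777*(-103)) - 286706 = (-69952/47 + 80031) - 286706 = 3691505/47 - 286706 = -9783677/47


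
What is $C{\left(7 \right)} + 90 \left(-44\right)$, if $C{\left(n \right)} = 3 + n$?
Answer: $-3950$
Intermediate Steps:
$C{\left(7 \right)} + 90 \left(-44\right) = \left(3 + 7\right) + 90 \left(-44\right) = 10 - 3960 = -3950$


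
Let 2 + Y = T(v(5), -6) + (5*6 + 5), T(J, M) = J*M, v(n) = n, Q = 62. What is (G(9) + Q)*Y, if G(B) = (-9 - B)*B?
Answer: -300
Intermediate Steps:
G(B) = B*(-9 - B)
Y = 3 (Y = -2 + (5*(-6) + (5*6 + 5)) = -2 + (-30 + (30 + 5)) = -2 + (-30 + 35) = -2 + 5 = 3)
(G(9) + Q)*Y = (-1*9*(9 + 9) + 62)*3 = (-1*9*18 + 62)*3 = (-162 + 62)*3 = -100*3 = -300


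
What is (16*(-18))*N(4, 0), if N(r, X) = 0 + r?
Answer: -1152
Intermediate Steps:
N(r, X) = r
(16*(-18))*N(4, 0) = (16*(-18))*4 = -288*4 = -1152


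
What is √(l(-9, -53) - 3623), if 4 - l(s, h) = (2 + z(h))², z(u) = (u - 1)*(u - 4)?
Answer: I*√9490019 ≈ 3080.6*I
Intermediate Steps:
z(u) = (-1 + u)*(-4 + u)
l(s, h) = 4 - (6 + h² - 5*h)² (l(s, h) = 4 - (2 + (4 + h² - 5*h))² = 4 - (6 + h² - 5*h)²)
√(l(-9, -53) - 3623) = √((4 - (6 + (-53)² - 5*(-53))²) - 3623) = √((4 - (6 + 2809 + 265)²) - 3623) = √((4 - 1*3080²) - 3623) = √((4 - 1*9486400) - 3623) = √((4 - 9486400) - 3623) = √(-9486396 - 3623) = √(-9490019) = I*√9490019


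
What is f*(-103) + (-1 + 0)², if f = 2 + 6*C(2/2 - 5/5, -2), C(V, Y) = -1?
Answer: 413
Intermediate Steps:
f = -4 (f = 2 + 6*(-1) = 2 - 6 = -4)
f*(-103) + (-1 + 0)² = -4*(-103) + (-1 + 0)² = 412 + (-1)² = 412 + 1 = 413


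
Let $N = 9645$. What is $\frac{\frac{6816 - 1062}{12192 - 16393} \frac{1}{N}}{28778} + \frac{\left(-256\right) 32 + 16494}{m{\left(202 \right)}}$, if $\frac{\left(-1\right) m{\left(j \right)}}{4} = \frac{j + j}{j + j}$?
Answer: $- \frac{806709190614803}{388681855270} \approx -2075.5$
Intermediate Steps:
$m{\left(j \right)} = -4$ ($m{\left(j \right)} = - 4 \frac{j + j}{j + j} = - 4 \frac{2 j}{2 j} = - 4 \cdot 2 j \frac{1}{2 j} = \left(-4\right) 1 = -4$)
$\frac{\frac{6816 - 1062}{12192 - 16393} \frac{1}{N}}{28778} + \frac{\left(-256\right) 32 + 16494}{m{\left(202 \right)}} = \frac{\frac{6816 - 1062}{12192 - 16393} \cdot \frac{1}{9645}}{28778} + \frac{\left(-256\right) 32 + 16494}{-4} = \frac{5754}{-4201} \cdot \frac{1}{9645} \cdot \frac{1}{28778} + \left(-8192 + 16494\right) \left(- \frac{1}{4}\right) = 5754 \left(- \frac{1}{4201}\right) \frac{1}{9645} \cdot \frac{1}{28778} + 8302 \left(- \frac{1}{4}\right) = \left(- \frac{5754}{4201}\right) \frac{1}{9645} \cdot \frac{1}{28778} - \frac{4151}{2} = \left(- \frac{1918}{13506215}\right) \frac{1}{28778} - \frac{4151}{2} = - \frac{959}{194340927635} - \frac{4151}{2} = - \frac{806709190614803}{388681855270}$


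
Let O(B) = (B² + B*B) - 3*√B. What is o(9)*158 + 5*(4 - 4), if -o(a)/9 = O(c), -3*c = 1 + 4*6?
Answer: -197500 + 7110*I*√3 ≈ -1.975e+5 + 12315.0*I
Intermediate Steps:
c = -25/3 (c = -(1 + 4*6)/3 = -(1 + 24)/3 = -⅓*25 = -25/3 ≈ -8.3333)
O(B) = -3*√B + 2*B² (O(B) = (B² + B²) - 3*√B = 2*B² - 3*√B = -3*√B + 2*B²)
o(a) = -1250 + 45*I*√3 (o(a) = -9*(-5*I*√3 + 2*(-25/3)²) = -9*(-5*I*√3 + 2*(625/9)) = -9*(-5*I*√3 + 1250/9) = -9*(1250/9 - 5*I*√3) = -1250 + 45*I*√3)
o(9)*158 + 5*(4 - 4) = (-1250 + 45*I*√3)*158 + 5*(4 - 4) = (-197500 + 7110*I*√3) + 5*0 = (-197500 + 7110*I*√3) + 0 = -197500 + 7110*I*√3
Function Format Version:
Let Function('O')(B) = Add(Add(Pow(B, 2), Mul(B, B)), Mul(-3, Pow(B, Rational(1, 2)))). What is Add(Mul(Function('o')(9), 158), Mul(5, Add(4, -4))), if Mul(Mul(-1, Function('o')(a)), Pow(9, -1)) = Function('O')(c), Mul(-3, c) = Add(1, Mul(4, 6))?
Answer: Add(-197500, Mul(7110, I, Pow(3, Rational(1, 2)))) ≈ Add(-1.9750e+5, Mul(12315., I))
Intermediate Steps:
c = Rational(-25, 3) (c = Mul(Rational(-1, 3), Add(1, Mul(4, 6))) = Mul(Rational(-1, 3), Add(1, 24)) = Mul(Rational(-1, 3), 25) = Rational(-25, 3) ≈ -8.3333)
Function('O')(B) = Add(Mul(-3, Pow(B, Rational(1, 2))), Mul(2, Pow(B, 2))) (Function('O')(B) = Add(Add(Pow(B, 2), Pow(B, 2)), Mul(-3, Pow(B, Rational(1, 2)))) = Add(Mul(2, Pow(B, 2)), Mul(-3, Pow(B, Rational(1, 2)))) = Add(Mul(-3, Pow(B, Rational(1, 2))), Mul(2, Pow(B, 2))))
Function('o')(a) = Add(-1250, Mul(45, I, Pow(3, Rational(1, 2)))) (Function('o')(a) = Mul(-9, Add(Mul(-3, Pow(Rational(-25, 3), Rational(1, 2))), Mul(2, Pow(Rational(-25, 3), 2)))) = Mul(-9, Add(Mul(-3, Mul(Rational(5, 3), I, Pow(3, Rational(1, 2)))), Mul(2, Rational(625, 9)))) = Mul(-9, Add(Mul(-5, I, Pow(3, Rational(1, 2))), Rational(1250, 9))) = Mul(-9, Add(Rational(1250, 9), Mul(-5, I, Pow(3, Rational(1, 2))))) = Add(-1250, Mul(45, I, Pow(3, Rational(1, 2)))))
Add(Mul(Function('o')(9), 158), Mul(5, Add(4, -4))) = Add(Mul(Add(-1250, Mul(45, I, Pow(3, Rational(1, 2)))), 158), Mul(5, Add(4, -4))) = Add(Add(-197500, Mul(7110, I, Pow(3, Rational(1, 2)))), Mul(5, 0)) = Add(Add(-197500, Mul(7110, I, Pow(3, Rational(1, 2)))), 0) = Add(-197500, Mul(7110, I, Pow(3, Rational(1, 2))))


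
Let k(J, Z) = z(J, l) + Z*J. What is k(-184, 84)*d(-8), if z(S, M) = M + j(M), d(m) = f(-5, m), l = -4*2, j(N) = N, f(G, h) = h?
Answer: 123776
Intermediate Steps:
l = -8
d(m) = m
z(S, M) = 2*M (z(S, M) = M + M = 2*M)
k(J, Z) = -16 + J*Z (k(J, Z) = 2*(-8) + Z*J = -16 + J*Z)
k(-184, 84)*d(-8) = (-16 - 184*84)*(-8) = (-16 - 15456)*(-8) = -15472*(-8) = 123776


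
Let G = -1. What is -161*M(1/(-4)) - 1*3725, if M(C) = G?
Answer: -3564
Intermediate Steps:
M(C) = -1
-161*M(1/(-4)) - 1*3725 = -161*(-1) - 1*3725 = 161 - 3725 = -3564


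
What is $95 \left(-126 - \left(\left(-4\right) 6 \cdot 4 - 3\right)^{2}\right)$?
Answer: $-943065$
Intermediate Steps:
$95 \left(-126 - \left(\left(-4\right) 6 \cdot 4 - 3\right)^{2}\right) = 95 \left(-126 - \left(\left(-24\right) 4 + \left(\left(-1 + 4\right) - 6\right)\right)^{2}\right) = 95 \left(-126 - \left(-96 + \left(3 - 6\right)\right)^{2}\right) = 95 \left(-126 - \left(-96 - 3\right)^{2}\right) = 95 \left(-126 - \left(-99\right)^{2}\right) = 95 \left(-126 - 9801\right) = 95 \left(-9927\right) = -943065$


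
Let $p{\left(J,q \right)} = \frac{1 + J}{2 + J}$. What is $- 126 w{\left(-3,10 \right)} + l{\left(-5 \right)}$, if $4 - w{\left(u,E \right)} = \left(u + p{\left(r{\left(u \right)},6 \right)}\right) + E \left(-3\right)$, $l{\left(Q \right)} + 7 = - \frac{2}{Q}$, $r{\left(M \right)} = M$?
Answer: $- \frac{22083}{5} \approx -4416.6$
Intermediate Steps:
$p{\left(J,q \right)} = \frac{1 + J}{2 + J}$
$l{\left(Q \right)} = -7 - \frac{2}{Q}$
$w{\left(u,E \right)} = 4 - u + 3 E - \frac{1 + u}{2 + u}$ ($w{\left(u,E \right)} = 4 - \left(\left(u + \frac{1 + u}{2 + u}\right) + E \left(-3\right)\right) = 4 - \left(\left(u + \frac{1 + u}{2 + u}\right) - 3 E\right) = 4 - \left(u - 3 E + \frac{1 + u}{2 + u}\right) = 4 - u + 3 E - \frac{1 + u}{2 + u}$)
$- 126 w{\left(-3,10 \right)} + l{\left(-5 \right)} = - 126 \frac{-1 - -3 + \left(2 - 3\right) \left(4 - -3 + 3 \cdot 10\right)}{2 - 3} - \left(7 + \frac{2}{-5}\right) = - 126 \frac{-1 + 3 - \left(4 + 3 + 30\right)}{-1} - \frac{33}{5} = - 126 \left(- (-1 + 3 - 37)\right) + \left(-7 + \frac{2}{5}\right) = - 126 \left(- (-1 + 3 - 37)\right) - \frac{33}{5} = - 126 \left(\left(-1\right) \left(-35\right)\right) - \frac{33}{5} = \left(-126\right) 35 - \frac{33}{5} = -4410 - \frac{33}{5} = - \frac{22083}{5}$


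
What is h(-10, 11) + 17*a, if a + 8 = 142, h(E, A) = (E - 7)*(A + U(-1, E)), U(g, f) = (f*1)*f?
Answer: 391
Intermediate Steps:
U(g, f) = f² (U(g, f) = f*f = f²)
h(E, A) = (-7 + E)*(A + E²) (h(E, A) = (E - 7)*(A + E²) = (-7 + E)*(A + E²))
a = 134 (a = -8 + 142 = 134)
h(-10, 11) + 17*a = ((-10)³ - 7*11 - 7*(-10)² + 11*(-10)) + 17*134 = (-1000 - 77 - 7*100 - 110) + 2278 = (-1000 - 77 - 700 - 110) + 2278 = -1887 + 2278 = 391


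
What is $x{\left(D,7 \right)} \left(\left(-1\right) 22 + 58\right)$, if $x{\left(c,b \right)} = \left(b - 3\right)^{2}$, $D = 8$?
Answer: $576$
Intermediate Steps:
$x{\left(c,b \right)} = \left(-3 + b\right)^{2}$
$x{\left(D,7 \right)} \left(\left(-1\right) 22 + 58\right) = \left(-3 + 7\right)^{2} \left(\left(-1\right) 22 + 58\right) = 4^{2} \left(-22 + 58\right) = 16 \cdot 36 = 576$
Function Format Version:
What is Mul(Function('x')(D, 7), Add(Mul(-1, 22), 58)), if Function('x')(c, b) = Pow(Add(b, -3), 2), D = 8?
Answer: 576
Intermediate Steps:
Function('x')(c, b) = Pow(Add(-3, b), 2)
Mul(Function('x')(D, 7), Add(Mul(-1, 22), 58)) = Mul(Pow(Add(-3, 7), 2), Add(Mul(-1, 22), 58)) = Mul(Pow(4, 2), Add(-22, 58)) = Mul(16, 36) = 576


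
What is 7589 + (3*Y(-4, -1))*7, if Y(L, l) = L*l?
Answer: 7673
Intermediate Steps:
7589 + (3*Y(-4, -1))*7 = 7589 + (3*(-4*(-1)))*7 = 7589 + (3*4)*7 = 7589 + 12*7 = 7589 + 84 = 7673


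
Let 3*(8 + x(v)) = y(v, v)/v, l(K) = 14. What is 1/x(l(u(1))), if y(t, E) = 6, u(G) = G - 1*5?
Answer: -7/55 ≈ -0.12727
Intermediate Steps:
u(G) = -5 + G (u(G) = G - 5 = -5 + G)
x(v) = -8 + 2/v (x(v) = -8 + (6/v)/3 = -8 + 2/v)
1/x(l(u(1))) = 1/(-8 + 2/14) = 1/(-8 + 2*(1/14)) = 1/(-8 + ⅐) = 1/(-55/7) = -7/55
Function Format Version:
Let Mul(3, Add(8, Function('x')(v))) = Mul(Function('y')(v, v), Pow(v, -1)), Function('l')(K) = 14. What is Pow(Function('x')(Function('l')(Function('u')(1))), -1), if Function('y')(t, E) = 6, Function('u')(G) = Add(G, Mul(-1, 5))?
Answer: Rational(-7, 55) ≈ -0.12727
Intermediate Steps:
Function('u')(G) = Add(-5, G) (Function('u')(G) = Add(G, -5) = Add(-5, G))
Function('x')(v) = Add(-8, Mul(2, Pow(v, -1))) (Function('x')(v) = Add(-8, Mul(Rational(1, 3), Mul(6, Pow(v, -1)))) = Add(-8, Mul(2, Pow(v, -1))))
Pow(Function('x')(Function('l')(Function('u')(1))), -1) = Pow(Add(-8, Mul(2, Pow(14, -1))), -1) = Pow(Add(-8, Mul(2, Rational(1, 14))), -1) = Pow(Add(-8, Rational(1, 7)), -1) = Pow(Rational(-55, 7), -1) = Rational(-7, 55)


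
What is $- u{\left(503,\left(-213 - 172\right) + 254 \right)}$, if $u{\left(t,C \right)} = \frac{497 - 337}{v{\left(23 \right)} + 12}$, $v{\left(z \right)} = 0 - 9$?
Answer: $- \frac{160}{3} \approx -53.333$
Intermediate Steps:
$v{\left(z \right)} = -9$
$u{\left(t,C \right)} = \frac{160}{3}$ ($u{\left(t,C \right)} = \frac{497 - 337}{-9 + 12} = \frac{160}{3}$)
$- u{\left(503,\left(-213 - 172\right) + 254 \right)} = \left(-1\right) \frac{160}{3} = - \frac{160}{3}$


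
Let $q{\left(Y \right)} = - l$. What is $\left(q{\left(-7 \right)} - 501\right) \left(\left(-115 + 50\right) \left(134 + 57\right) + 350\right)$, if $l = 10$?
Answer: $6165215$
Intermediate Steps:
$q{\left(Y \right)} = -10$ ($q{\left(Y \right)} = \left(-1\right) 10 = -10$)
$\left(q{\left(-7 \right)} - 501\right) \left(\left(-115 + 50\right) \left(134 + 57\right) + 350\right) = \left(-10 - 501\right) \left(\left(-115 + 50\right) \left(134 + 57\right) + 350\right) = - 511 \left(\left(-65\right) 191 + 350\right) = - 511 \left(-12415 + 350\right) = \left(-511\right) \left(-12065\right) = 6165215$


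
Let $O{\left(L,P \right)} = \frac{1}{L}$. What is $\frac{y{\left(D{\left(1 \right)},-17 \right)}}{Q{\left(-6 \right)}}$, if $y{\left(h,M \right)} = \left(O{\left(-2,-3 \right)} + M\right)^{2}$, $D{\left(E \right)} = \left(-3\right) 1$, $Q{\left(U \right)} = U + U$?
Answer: $- \frac{1225}{48} \approx -25.521$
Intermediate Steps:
$Q{\left(U \right)} = 2 U$
$D{\left(E \right)} = -3$
$y{\left(h,M \right)} = \left(- \frac{1}{2} + M\right)^{2}$ ($y{\left(h,M \right)} = \left(\frac{1}{-2} + M\right)^{2} = \left(- \frac{1}{2} + M\right)^{2}$)
$\frac{y{\left(D{\left(1 \right)},-17 \right)}}{Q{\left(-6 \right)}} = \frac{\frac{1}{4} \left(-1 + 2 \left(-17\right)\right)^{2}}{2 \left(-6\right)} = \frac{\frac{1}{4} \left(-1 - 34\right)^{2}}{-12} = \frac{\left(-35\right)^{2}}{4} \left(- \frac{1}{12}\right) = \frac{1}{4} \cdot 1225 \left(- \frac{1}{12}\right) = \frac{1225}{4} \left(- \frac{1}{12}\right) = - \frac{1225}{48}$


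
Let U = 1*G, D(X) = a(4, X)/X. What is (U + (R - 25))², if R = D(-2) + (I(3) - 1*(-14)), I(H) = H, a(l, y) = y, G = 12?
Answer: 25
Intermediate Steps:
D(X) = 1 (D(X) = X/X = 1)
U = 12 (U = 1*12 = 12)
R = 18 (R = 1 + (3 - 1*(-14)) = 1 + (3 + 14) = 1 + 17 = 18)
(U + (R - 25))² = (12 + (18 - 25))² = (12 - 7)² = 5² = 25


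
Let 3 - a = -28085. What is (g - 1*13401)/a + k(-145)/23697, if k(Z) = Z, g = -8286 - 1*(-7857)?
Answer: -165901135/332800668 ≈ -0.49850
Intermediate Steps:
a = 28088 (a = 3 - 1*(-28085) = 3 + 28085 = 28088)
g = -429 (g = -8286 + 7857 = -429)
(g - 1*13401)/a + k(-145)/23697 = (-429 - 1*13401)/28088 - 145/23697 = (-429 - 13401)*(1/28088) - 145*1/23697 = -13830*1/28088 - 145/23697 = -6915/14044 - 145/23697 = -165901135/332800668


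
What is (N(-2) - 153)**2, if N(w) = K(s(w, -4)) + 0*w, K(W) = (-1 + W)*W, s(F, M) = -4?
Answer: 17689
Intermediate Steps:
K(W) = W*(-1 + W)
N(w) = 20 (N(w) = -4*(-1 - 4) + 0*w = -4*(-5) + 0 = 20 + 0 = 20)
(N(-2) - 153)**2 = (20 - 153)**2 = (-133)**2 = 17689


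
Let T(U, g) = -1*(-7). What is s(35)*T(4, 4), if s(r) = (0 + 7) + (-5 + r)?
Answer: 259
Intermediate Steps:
s(r) = 2 + r (s(r) = 7 + (-5 + r) = 2 + r)
T(U, g) = 7
s(35)*T(4, 4) = (2 + 35)*7 = 37*7 = 259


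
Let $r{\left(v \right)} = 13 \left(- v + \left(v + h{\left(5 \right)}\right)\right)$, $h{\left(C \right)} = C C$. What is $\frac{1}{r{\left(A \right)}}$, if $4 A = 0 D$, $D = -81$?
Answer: $\frac{1}{325} \approx 0.0030769$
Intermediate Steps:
$h{\left(C \right)} = C^{2}$
$A = 0$ ($A = \frac{0 \left(-81\right)}{4} = \frac{1}{4} \cdot 0 = 0$)
$r{\left(v \right)} = 325$ ($r{\left(v \right)} = 13 \left(- v + \left(v + 5^{2}\right)\right) = 13 \left(- v + \left(v + 25\right)\right) = 13 \left(- v + \left(25 + v\right)\right) = 13 \cdot 25 = 325$)
$\frac{1}{r{\left(A \right)}} = \frac{1}{325}$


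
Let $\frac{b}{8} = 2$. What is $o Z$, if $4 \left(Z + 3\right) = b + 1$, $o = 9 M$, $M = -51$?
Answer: $- \frac{2295}{4} \approx -573.75$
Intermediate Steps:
$b = 16$ ($b = 8 \cdot 2 = 16$)
$o = -459$ ($o = 9 \left(-51\right) = -459$)
$Z = \frac{5}{4}$ ($Z = -3 + \frac{16 + 1}{4} = -3 + \frac{1}{4} \cdot 17 = -3 + \frac{17}{4} = \frac{5}{4} \approx 1.25$)
$o Z = \left(-459\right) \frac{5}{4} = - \frac{2295}{4}$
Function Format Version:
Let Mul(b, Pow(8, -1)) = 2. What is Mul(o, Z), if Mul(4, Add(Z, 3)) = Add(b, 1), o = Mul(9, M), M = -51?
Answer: Rational(-2295, 4) ≈ -573.75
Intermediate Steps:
b = 16 (b = Mul(8, 2) = 16)
o = -459 (o = Mul(9, -51) = -459)
Z = Rational(5, 4) (Z = Add(-3, Mul(Rational(1, 4), Add(16, 1))) = Add(-3, Mul(Rational(1, 4), 17)) = Add(-3, Rational(17, 4)) = Rational(5, 4) ≈ 1.2500)
Mul(o, Z) = Mul(-459, Rational(5, 4)) = Rational(-2295, 4)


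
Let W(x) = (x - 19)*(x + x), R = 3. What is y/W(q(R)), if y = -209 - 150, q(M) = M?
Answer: 359/96 ≈ 3.7396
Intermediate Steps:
W(x) = 2*x*(-19 + x) (W(x) = (-19 + x)*(2*x) = 2*x*(-19 + x))
y = -359
y/W(q(R)) = -359*1/(6*(-19 + 3)) = -359/(2*3*(-16)) = -359/(-96) = -359*(-1/96) = 359/96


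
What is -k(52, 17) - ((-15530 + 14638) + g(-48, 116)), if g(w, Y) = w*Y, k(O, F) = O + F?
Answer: 6391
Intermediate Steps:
k(O, F) = F + O
g(w, Y) = Y*w
-k(52, 17) - ((-15530 + 14638) + g(-48, 116)) = -(17 + 52) - ((-15530 + 14638) + 116*(-48)) = -1*69 - (-892 - 5568) = -69 - 1*(-6460) = -69 + 6460 = 6391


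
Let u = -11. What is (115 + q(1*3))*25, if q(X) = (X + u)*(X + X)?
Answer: 1675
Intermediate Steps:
q(X) = 2*X*(-11 + X) (q(X) = (X - 11)*(X + X) = (-11 + X)*(2*X) = 2*X*(-11 + X))
(115 + q(1*3))*25 = (115 + 2*(1*3)*(-11 + 1*3))*25 = (115 + 2*3*(-11 + 3))*25 = (115 + 2*3*(-8))*25 = (115 - 48)*25 = 67*25 = 1675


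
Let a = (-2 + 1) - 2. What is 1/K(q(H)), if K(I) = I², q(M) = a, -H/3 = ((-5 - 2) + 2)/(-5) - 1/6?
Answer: ⅑ ≈ 0.11111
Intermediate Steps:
a = -3 (a = -1 - 2 = -3)
H = -5/2 (H = -3*(((-5 - 2) + 2)/(-5) - 1/6) = -3*((-7 + 2)*(-⅕) - 1*⅙) = -3*(-5*(-⅕) - ⅙) = -3*(1 - ⅙) = -3*⅚ = -5/2 ≈ -2.5000)
q(M) = -3
1/K(q(H)) = 1/((-3)²) = 1/9 = ⅑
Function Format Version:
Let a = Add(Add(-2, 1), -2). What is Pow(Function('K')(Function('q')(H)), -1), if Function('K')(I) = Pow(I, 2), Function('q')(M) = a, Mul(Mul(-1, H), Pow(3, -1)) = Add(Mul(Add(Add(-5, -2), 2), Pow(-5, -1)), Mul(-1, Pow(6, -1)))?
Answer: Rational(1, 9) ≈ 0.11111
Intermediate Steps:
a = -3 (a = Add(-1, -2) = -3)
H = Rational(-5, 2) (H = Mul(-3, Add(Mul(Add(Add(-5, -2), 2), Pow(-5, -1)), Mul(-1, Pow(6, -1)))) = Mul(-3, Add(Mul(Add(-7, 2), Rational(-1, 5)), Mul(-1, Rational(1, 6)))) = Mul(-3, Add(Mul(-5, Rational(-1, 5)), Rational(-1, 6))) = Mul(-3, Add(1, Rational(-1, 6))) = Mul(-3, Rational(5, 6)) = Rational(-5, 2) ≈ -2.5000)
Function('q')(M) = -3
Pow(Function('K')(Function('q')(H)), -1) = Pow(Pow(-3, 2), -1) = Pow(9, -1) = Rational(1, 9)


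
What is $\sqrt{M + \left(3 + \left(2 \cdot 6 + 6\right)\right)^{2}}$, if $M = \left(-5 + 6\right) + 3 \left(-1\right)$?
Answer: $\sqrt{439} \approx 20.952$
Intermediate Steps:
$M = -2$ ($M = 1 - 3 = -2$)
$\sqrt{M + \left(3 + \left(2 \cdot 6 + 6\right)\right)^{2}} = \sqrt{-2 + \left(3 + \left(2 \cdot 6 + 6\right)\right)^{2}} = \sqrt{-2 + \left(3 + \left(12 + 6\right)\right)^{2}} = \sqrt{-2 + \left(3 + 18\right)^{2}} = \sqrt{-2 + 21^{2}} = \sqrt{-2 + 441} = \sqrt{439}$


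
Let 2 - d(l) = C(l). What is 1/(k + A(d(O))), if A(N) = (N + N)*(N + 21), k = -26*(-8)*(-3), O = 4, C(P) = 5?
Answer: -1/732 ≈ -0.0013661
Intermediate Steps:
k = -624 (k = 208*(-3) = -624)
d(l) = -3 (d(l) = 2 - 1*5 = 2 - 5 = -3)
A(N) = 2*N*(21 + N) (A(N) = (2*N)*(21 + N) = 2*N*(21 + N))
1/(k + A(d(O))) = 1/(-624 + 2*(-3)*(21 - 3)) = 1/(-624 + 2*(-3)*18) = 1/(-624 - 108) = 1/(-732) = -1/732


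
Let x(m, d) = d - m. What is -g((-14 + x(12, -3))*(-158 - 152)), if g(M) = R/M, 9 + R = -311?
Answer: 32/899 ≈ 0.035595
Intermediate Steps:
R = -320 (R = -9 - 311 = -320)
g(M) = -320/M
-g((-14 + x(12, -3))*(-158 - 152)) = -(-320)/((-14 + (-3 - 1*12))*(-158 - 152)) = -(-320)/((-14 + (-3 - 12))*(-310)) = -(-320)/((-14 - 15)*(-310)) = -(-320)/((-29*(-310))) = -(-320)/8990 = -1*(-32/899) = 32/899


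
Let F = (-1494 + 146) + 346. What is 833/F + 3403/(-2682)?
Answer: -470326/223947 ≈ -2.1002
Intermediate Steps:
F = -1002 (F = -1348 + 346 = -1002)
833/F + 3403/(-2682) = 833/(-1002) + 3403/(-2682) = 833*(-1/1002) + 3403*(-1/2682) = -833/1002 - 3403/2682 = -470326/223947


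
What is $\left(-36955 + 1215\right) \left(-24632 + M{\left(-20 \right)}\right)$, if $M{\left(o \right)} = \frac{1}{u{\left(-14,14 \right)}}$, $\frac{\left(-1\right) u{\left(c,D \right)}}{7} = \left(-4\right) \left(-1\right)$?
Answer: $\frac{6162442695}{7} \approx 8.8035 \cdot 10^{8}$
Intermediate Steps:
$u{\left(c,D \right)} = -28$ ($u{\left(c,D \right)} = - 7 \left(\left(-4\right) \left(-1\right)\right) = \left(-7\right) 4 = -28$)
$M{\left(o \right)} = - \frac{1}{28}$ ($M{\left(o \right)} = \frac{1}{-28} = - \frac{1}{28}$)
$\left(-36955 + 1215\right) \left(-24632 + M{\left(-20 \right)}\right) = \left(-36955 + 1215\right) \left(-24632 - \frac{1}{28}\right) = \left(-35740\right) \left(- \frac{689697}{28}\right) = \frac{6162442695}{7}$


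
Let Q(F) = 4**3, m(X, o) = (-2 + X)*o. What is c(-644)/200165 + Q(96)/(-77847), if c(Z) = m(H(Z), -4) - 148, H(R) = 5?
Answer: -721888/445206993 ≈ -0.0016215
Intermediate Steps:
m(X, o) = o*(-2 + X)
c(Z) = -160 (c(Z) = -4*(-2 + 5) - 148 = -4*3 - 148 = -12 - 148 = -160)
Q(F) = 64
c(-644)/200165 + Q(96)/(-77847) = -160/200165 + 64/(-77847) = -160*1/200165 + 64*(-1/77847) = -32/40033 - 64/77847 = -721888/445206993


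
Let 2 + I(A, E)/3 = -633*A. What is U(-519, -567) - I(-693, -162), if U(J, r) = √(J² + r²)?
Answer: -1316001 + 15*√2626 ≈ -1.3152e+6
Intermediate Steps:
I(A, E) = -6 - 1899*A (I(A, E) = -6 + 3*(-633*A) = -6 - 1899*A)
U(-519, -567) - I(-693, -162) = √((-519)² + (-567)²) - (-6 - 1899*(-693)) = √(269361 + 321489) - (-6 + 1316007) = √590850 - 1*1316001 = 15*√2626 - 1316001 = -1316001 + 15*√2626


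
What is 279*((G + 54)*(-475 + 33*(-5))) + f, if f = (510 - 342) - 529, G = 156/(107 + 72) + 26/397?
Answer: -697121751023/71063 ≈ -9.8099e+6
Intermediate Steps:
G = 66586/71063 (G = 156/179 + 26*(1/397) = 156*(1/179) + 26/397 = 156/179 + 26/397 = 66586/71063 ≈ 0.93700)
f = -361 (f = 168 - 529 = -361)
279*((G + 54)*(-475 + 33*(-5))) + f = 279*((66586/71063 + 54)*(-475 + 33*(-5))) - 361 = 279*(3903988*(-475 - 165)/71063) - 361 = 279*((3903988/71063)*(-640)) - 361 = 279*(-2498552320/71063) - 361 = -697096097280/71063 - 361 = -697121751023/71063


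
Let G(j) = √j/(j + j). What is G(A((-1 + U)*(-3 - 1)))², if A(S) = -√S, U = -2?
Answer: -√3/24 ≈ -0.072169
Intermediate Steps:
G(j) = 1/(2*√j) (G(j) = √j/((2*j)) = (1/(2*j))*√j = 1/(2*√j))
G(A((-1 + U)*(-3 - 1)))² = (1/(2*√(-√((-1 - 2)*(-3 - 1)))))² = (1/(2*√(-√(-3*(-4)))))² = (1/(2*√(-√12)))² = (1/(2*√(-2*√3)))² = ((-I*√2*3^(¾)/6)/2)² = (-I*√2*3^(¾)/12)² = -√3/24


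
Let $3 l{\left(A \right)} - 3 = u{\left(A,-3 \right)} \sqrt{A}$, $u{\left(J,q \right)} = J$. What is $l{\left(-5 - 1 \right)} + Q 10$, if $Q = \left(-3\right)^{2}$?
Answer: $91 - 2 i \sqrt{6} \approx 91.0 - 4.899 i$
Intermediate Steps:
$l{\left(A \right)} = 1 + \frac{A^{\frac{3}{2}}}{3}$ ($l{\left(A \right)} = 1 + \frac{A \sqrt{A}}{3} = 1 + \frac{A^{\frac{3}{2}}}{3}$)
$Q = 9$
$l{\left(-5 - 1 \right)} + Q 10 = \left(1 + \frac{\left(-5 - 1\right)^{\frac{3}{2}}}{3}\right) + 9 \cdot 10 = \left(1 + \frac{\left(-6\right)^{\frac{3}{2}}}{3}\right) + 90 = \left(1 + \frac{\left(-6\right) i \sqrt{6}}{3}\right) + 90 = \left(1 - 2 i \sqrt{6}\right) + 90 = 91 - 2 i \sqrt{6}$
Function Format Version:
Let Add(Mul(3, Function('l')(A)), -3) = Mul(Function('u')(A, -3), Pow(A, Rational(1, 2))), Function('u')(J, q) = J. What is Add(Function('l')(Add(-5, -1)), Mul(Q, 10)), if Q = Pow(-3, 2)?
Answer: Add(91, Mul(-2, I, Pow(6, Rational(1, 2)))) ≈ Add(91.000, Mul(-4.8990, I))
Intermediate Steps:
Function('l')(A) = Add(1, Mul(Rational(1, 3), Pow(A, Rational(3, 2)))) (Function('l')(A) = Add(1, Mul(Rational(1, 3), Mul(A, Pow(A, Rational(1, 2))))) = Add(1, Mul(Rational(1, 3), Pow(A, Rational(3, 2)))))
Q = 9
Add(Function('l')(Add(-5, -1)), Mul(Q, 10)) = Add(Add(1, Mul(Rational(1, 3), Pow(Add(-5, -1), Rational(3, 2)))), Mul(9, 10)) = Add(Add(1, Mul(Rational(1, 3), Pow(-6, Rational(3, 2)))), 90) = Add(Add(1, Mul(Rational(1, 3), Mul(-6, I, Pow(6, Rational(1, 2))))), 90) = Add(Add(1, Mul(-2, I, Pow(6, Rational(1, 2)))), 90) = Add(91, Mul(-2, I, Pow(6, Rational(1, 2))))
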